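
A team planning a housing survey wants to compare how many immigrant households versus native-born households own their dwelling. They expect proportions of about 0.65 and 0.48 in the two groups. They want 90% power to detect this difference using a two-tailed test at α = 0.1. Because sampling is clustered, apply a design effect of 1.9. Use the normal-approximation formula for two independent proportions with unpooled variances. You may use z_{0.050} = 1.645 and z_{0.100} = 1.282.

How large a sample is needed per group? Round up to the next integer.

n = 269 per group

n = (z_{α/2} + z_β)² · [p₁(1−p₁) + p₂(1−p₂)] / (p₁ − p₂)²
  = (1.645 + 1.282)² · (0.65·0.35 + 0.48·0.52) / (0.17)²
  = (2.927)² · (0.2275 + 0.2496) / 0.0289
  = 8.5673 · 0.4771 / 0.0289
  = 141.44
Design effect: 1.9 × 141.44 = 268.73.
Round up → n = 269 per group.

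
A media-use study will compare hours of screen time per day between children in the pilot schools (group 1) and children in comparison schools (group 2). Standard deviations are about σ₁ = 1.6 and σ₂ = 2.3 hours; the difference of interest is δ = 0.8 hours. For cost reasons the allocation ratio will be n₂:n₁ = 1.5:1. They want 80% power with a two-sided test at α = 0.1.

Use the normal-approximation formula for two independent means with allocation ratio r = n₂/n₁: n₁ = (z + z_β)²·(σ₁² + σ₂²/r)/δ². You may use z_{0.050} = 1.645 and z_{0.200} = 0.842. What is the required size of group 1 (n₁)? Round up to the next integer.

n₁ = 59

n₁ = (z_{α/2} + z_β)² · (σ₁² + σ₂²/r) / δ²
   = (1.645 + 0.842)² · (1.6² + 2.3²/1.5) / 0.8²
   = 6.1852 · (2.56 + 3.5267) / 0.64
   = 6.1852 · 6.0867 / 0.64
   = 58.82
Round up → n₁ = 59; n₂ = r·n₁ = 1.5 × 59 = 89.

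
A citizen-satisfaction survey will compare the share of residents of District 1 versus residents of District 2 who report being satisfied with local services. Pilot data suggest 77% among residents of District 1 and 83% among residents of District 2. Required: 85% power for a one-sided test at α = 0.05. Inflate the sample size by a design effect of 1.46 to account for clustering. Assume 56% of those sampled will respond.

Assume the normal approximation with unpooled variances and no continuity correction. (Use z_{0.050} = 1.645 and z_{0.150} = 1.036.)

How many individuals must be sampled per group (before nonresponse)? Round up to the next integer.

n = 1657 per group

n = (z_α + z_β)² · [p₁(1−p₁) + p₂(1−p₂)] / (p₁ − p₂)²
  = (1.645 + 1.036)² · (0.77·0.23 + 0.83·0.17) / (-0.06)²
  = (2.681)² · (0.1771 + 0.1411) / 0.0036
  = 7.1878 · 0.3182 / 0.0036
  = 635.32
Design effect: 1.46 × 635.32 = 927.56.
Adjust for 56% response: 927.56 / 0.56 = 1656.37.
Round up → n = 1657 per group.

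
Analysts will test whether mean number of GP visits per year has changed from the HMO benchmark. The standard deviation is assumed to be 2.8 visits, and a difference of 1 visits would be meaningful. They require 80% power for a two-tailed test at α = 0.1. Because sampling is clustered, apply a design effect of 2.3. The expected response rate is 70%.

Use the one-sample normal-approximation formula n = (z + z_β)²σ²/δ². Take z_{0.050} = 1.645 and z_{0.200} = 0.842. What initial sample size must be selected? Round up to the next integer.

n = (z_{α/2} + z_β)² · σ² / δ²
  = (1.645 + 0.842)² · 2.8² / 1²
  = 6.1852 · 7.84 / 1
  = 48.49
Design effect: 2.3 × 48.49 = 111.53.
Adjust for 70% response: 111.53 / 0.70 = 159.33.
Round up → n = 160.

n = 160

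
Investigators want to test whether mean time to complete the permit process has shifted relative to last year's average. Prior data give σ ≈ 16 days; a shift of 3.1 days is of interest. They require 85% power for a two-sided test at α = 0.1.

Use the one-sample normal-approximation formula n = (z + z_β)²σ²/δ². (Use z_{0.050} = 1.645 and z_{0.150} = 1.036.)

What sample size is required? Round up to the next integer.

n = 192

n = (z_{α/2} + z_β)² · σ² / δ²
  = (1.645 + 1.036)² · 16² / 3.1²
  = 7.1878 · 256 / 9.61
  = 191.47
Round up → n = 192.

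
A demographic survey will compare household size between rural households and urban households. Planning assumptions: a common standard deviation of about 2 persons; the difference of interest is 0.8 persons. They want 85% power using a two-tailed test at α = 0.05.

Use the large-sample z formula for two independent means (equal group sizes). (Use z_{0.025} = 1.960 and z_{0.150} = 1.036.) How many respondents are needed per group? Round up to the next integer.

n = (z_{α/2} + z_β)² · (σ₁² + σ₂²) / δ²
  = (1.960 + 1.036)² · (2·2² = 8) / 0.8²
  = 8.9760 · 8 / 0.64
  = 112.20
Round up → n = 113 per group.

n = 113 per group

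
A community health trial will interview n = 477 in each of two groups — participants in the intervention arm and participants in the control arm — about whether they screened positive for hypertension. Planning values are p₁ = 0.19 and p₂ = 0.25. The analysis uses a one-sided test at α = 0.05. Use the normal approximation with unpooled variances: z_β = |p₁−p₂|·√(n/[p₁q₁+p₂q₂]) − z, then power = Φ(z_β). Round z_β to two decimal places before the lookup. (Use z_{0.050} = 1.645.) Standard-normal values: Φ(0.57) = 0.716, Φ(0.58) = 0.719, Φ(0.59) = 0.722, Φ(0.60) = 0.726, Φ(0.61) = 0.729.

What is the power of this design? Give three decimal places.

z_β = |p₁−p₂|·√(n/[p₁q₁+p₂q₂]) − z_α
    = 0.06 · √(477/0.3414) − 1.645
    = 0.06 · 37.3790 − 1.645
    = 2.2427 − 1.645 = 0.5977 → 0.60
Power = Φ(0.60) = 0.726.

Power ≈ 0.726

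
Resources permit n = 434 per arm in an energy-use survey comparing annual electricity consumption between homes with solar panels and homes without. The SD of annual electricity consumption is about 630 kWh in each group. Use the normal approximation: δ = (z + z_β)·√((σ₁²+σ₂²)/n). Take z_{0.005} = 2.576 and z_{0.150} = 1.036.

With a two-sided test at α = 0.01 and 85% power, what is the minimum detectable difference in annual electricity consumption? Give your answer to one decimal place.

Minimum detectable difference ≈ 154.5 kWh

δ = (z_{α/2} + z_β) · √((σ₁²+σ₂²)/n)
  = (2.576 + 1.036) · √(793800/434)
  = 3.612 · √1829.0
  = 3.612 · 42.7672
  = 154.4751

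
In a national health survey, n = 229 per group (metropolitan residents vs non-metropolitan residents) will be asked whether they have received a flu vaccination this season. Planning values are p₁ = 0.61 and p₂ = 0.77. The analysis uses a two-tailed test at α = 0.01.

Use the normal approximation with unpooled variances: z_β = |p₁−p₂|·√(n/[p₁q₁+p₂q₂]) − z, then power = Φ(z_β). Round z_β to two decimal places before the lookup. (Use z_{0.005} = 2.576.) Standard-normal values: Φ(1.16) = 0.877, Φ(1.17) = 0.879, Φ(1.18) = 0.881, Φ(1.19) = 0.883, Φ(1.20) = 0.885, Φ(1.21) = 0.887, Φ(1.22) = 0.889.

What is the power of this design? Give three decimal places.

Power ≈ 0.881

z_β = |p₁−p₂|·√(n/[p₁q₁+p₂q₂]) − z_{α/2}
    = 0.16 · √(229/0.4150) − 2.576
    = 0.16 · 23.4906 − 2.576
    = 3.7585 − 2.576 = 1.1825 → 1.18
Power = Φ(1.18) = 0.881.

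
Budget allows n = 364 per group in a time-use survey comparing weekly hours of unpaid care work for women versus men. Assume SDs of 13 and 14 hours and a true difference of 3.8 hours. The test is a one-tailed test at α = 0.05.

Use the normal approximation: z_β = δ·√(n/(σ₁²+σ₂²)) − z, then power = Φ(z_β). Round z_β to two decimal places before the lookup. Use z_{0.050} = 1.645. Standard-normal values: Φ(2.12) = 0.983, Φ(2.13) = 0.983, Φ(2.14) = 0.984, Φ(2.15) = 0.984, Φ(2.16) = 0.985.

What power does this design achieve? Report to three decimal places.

z_β = δ·√(n/(σ₁²+σ₂²)) − z_α
    = 3.8 · √(364/365) − 1.645
    = 3.8 · 0.99863 − 1.645
    = 3.7948 − 1.645 = 2.1498 → 2.15
Power = Φ(2.15) = 0.984.

Power ≈ 0.984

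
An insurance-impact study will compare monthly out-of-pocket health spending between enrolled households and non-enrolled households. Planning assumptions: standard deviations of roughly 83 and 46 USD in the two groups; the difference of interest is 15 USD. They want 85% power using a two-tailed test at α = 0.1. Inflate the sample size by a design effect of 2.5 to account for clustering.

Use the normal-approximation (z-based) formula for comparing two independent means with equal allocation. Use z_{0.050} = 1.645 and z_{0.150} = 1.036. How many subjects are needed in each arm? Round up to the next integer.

n = 720 per group

n = (z_{α/2} + z_β)² · (σ₁² + σ₂²) / δ²
  = (1.645 + 1.036)² · (83² + 46² = 9005) / 15²
  = 7.1878 · 9005 / 225
  = 287.67
Design effect: 2.5 × 287.67 = 719.18.
Round up → n = 720 per group.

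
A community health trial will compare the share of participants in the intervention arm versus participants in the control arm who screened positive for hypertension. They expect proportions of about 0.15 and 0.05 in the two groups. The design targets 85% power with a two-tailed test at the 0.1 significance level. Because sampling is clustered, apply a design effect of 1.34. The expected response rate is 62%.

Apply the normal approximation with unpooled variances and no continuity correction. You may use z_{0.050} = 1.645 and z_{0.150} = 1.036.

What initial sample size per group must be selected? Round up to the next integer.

n = (z_{α/2} + z_β)² · [p₁(1−p₁) + p₂(1−p₂)] / (p₁ − p₂)²
  = (1.645 + 1.036)² · (0.15·0.85 + 0.05·0.95) / (0.10)²
  = (2.681)² · (0.1275 + 0.0475) / 0.0100
  = 7.1878 · 0.1750 / 0.0100
  = 125.79
Design effect: 1.34 × 125.79 = 168.55.
Adjust for 62% response: 168.55 / 0.62 = 271.86.
Round up → n = 272 per group.

n = 272 per group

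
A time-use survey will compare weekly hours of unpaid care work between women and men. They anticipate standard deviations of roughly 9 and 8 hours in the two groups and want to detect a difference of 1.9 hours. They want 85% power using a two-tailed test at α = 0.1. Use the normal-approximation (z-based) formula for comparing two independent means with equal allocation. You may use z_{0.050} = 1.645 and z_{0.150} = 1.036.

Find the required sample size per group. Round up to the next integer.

n = (z_{α/2} + z_β)² · (σ₁² + σ₂²) / δ²
  = (1.645 + 1.036)² · (9² + 8² = 145) / 1.9²
  = 7.1878 · 145 / 3.61
  = 288.71
Round up → n = 289 per group.

n = 289 per group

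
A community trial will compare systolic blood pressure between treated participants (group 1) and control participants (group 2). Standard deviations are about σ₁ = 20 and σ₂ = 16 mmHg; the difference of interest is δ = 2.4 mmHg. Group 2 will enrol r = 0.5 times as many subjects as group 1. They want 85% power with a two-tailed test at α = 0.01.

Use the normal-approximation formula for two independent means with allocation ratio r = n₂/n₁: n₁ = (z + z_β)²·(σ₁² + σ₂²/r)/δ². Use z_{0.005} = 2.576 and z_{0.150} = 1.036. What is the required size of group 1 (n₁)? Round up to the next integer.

n₁ = (z_{α/2} + z_β)² · (σ₁² + σ₂²/r) / δ²
   = (2.576 + 1.036)² · (20² + 16²/0.5) / 2.4²
   = 13.0465 · (400 + 512) / 5.76
   = 13.0465 · 912 / 5.76
   = 2065.70
Round up → n₁ = 2066; n₂ = r·n₁ = 0.5 × 2066 = 1033.

n₁ = 2066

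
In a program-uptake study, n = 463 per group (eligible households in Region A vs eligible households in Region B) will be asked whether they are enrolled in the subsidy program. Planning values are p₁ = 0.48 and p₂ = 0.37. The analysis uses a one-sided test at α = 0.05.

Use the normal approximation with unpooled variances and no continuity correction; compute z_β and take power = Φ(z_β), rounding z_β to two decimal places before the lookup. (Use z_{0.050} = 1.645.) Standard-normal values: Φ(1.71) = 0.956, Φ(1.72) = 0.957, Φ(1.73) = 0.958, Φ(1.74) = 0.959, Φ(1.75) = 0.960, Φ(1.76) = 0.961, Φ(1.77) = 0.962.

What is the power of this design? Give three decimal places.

z_β = |p₁−p₂|·√(n/[p₁q₁+p₂q₂]) − z_α
    = 0.11 · √(463/0.4827) − 1.645
    = 0.11 · 30.9708 − 1.645
    = 3.4068 − 1.645 = 1.7618 → 1.76
Power = Φ(1.76) = 0.961.

Power ≈ 0.961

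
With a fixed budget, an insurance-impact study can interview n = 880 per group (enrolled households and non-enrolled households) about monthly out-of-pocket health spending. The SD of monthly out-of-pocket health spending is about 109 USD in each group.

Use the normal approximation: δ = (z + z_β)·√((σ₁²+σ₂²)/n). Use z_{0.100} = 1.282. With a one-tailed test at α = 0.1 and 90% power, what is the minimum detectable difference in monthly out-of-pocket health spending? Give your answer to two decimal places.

Minimum detectable difference ≈ 13.32 USD

δ = (z_α + z_β) · √((σ₁²+σ₂²)/n)
  = (1.282 + 1.282) · √(23762/880)
  = 2.564 · √27.0023
  = 2.564 · 5.1964
  = 13.3235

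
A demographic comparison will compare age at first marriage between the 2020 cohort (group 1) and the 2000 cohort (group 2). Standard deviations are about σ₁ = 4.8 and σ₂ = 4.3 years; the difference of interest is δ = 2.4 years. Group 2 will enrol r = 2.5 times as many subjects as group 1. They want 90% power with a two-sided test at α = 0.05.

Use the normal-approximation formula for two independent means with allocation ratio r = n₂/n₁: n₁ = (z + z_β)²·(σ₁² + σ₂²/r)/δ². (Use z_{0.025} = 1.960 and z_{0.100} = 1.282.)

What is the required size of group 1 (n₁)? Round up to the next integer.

n₁ = 56

n₁ = (z_{α/2} + z_β)² · (σ₁² + σ₂²/r) / δ²
   = (1.960 + 1.282)² · (4.8² + 4.3²/2.5) / 2.4²
   = 10.5106 · (23.04 + 7.396) / 5.76
   = 10.5106 · 30.436 / 5.76
   = 55.54
Round up → n₁ = 56; n₂ = r·n₁ = 2.5 × 56 = 140.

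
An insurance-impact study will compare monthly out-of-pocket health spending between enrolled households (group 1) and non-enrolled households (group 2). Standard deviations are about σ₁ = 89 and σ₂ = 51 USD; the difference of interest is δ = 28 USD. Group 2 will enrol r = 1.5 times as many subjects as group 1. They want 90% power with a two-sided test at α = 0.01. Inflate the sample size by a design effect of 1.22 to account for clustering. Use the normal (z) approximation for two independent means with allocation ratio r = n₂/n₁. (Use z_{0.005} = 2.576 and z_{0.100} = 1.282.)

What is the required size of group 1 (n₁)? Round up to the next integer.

n₁ = 224

n₁ = (z_{α/2} + z_β)² · (σ₁² + σ₂²/r) / δ²
   = (2.576 + 1.282)² · (89² + 51²/1.5) / 28²
   = 14.8842 · (7921 + 1734) / 784
   = 14.8842 · 9655 / 784
   = 183.30
Design effect: 1.22 × 183.30 = 223.63.
Round up → n₁ = 224; n₂ = r·n₁ = 1.5 × 224 = 336.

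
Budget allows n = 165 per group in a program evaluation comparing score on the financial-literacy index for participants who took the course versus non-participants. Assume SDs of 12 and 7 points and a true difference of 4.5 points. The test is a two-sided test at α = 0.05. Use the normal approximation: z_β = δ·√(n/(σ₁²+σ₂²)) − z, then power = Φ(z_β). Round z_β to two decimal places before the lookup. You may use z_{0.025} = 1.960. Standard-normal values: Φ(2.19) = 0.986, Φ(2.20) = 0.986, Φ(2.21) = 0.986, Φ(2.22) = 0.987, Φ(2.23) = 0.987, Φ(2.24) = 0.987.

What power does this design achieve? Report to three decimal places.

z_β = δ·√(n/(σ₁²+σ₂²)) − z_{α/2}
    = 4.5 · √(165/193) − 1.960
    = 4.5 · 0.92462 − 1.960
    = 4.1608 − 1.960 = 2.2008 → 2.20
Power = Φ(2.20) = 0.986.

Power ≈ 0.986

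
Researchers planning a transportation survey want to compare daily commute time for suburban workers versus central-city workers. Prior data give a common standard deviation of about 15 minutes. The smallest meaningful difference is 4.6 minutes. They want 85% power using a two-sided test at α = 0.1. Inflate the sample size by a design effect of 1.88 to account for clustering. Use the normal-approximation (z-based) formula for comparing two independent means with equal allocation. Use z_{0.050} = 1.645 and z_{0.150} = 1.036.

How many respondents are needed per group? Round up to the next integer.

n = (z_{α/2} + z_β)² · (σ₁² + σ₂²) / δ²
  = (1.645 + 1.036)² · (2·15² = 450) / 4.6²
  = 7.1878 · 450 / 21.16
  = 152.86
Design effect: 1.88 × 152.86 = 287.37.
Round up → n = 288 per group.

n = 288 per group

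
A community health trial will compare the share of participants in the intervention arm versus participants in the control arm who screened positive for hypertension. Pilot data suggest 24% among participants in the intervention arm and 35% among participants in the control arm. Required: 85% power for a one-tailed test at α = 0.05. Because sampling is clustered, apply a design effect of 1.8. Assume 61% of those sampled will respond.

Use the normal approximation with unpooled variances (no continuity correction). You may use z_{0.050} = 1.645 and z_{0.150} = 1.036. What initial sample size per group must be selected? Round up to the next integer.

n = 719 per group

n = (z_α + z_β)² · [p₁(1−p₁) + p₂(1−p₂)] / (p₁ − p₂)²
  = (1.645 + 1.036)² · (0.24·0.76 + 0.35·0.65) / (-0.11)²
  = (2.681)² · (0.1824 + 0.2275) / 0.0121
  = 7.1878 · 0.4099 / 0.0121
  = 243.49
Design effect: 1.8 × 243.49 = 438.29.
Adjust for 61% response: 438.29 / 0.61 = 718.50.
Round up → n = 719 per group.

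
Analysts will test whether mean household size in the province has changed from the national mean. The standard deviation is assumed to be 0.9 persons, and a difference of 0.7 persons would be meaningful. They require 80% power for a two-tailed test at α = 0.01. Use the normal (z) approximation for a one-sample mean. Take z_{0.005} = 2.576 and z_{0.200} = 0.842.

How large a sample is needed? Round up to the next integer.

n = 20

n = (z_{α/2} + z_β)² · σ² / δ²
  = (2.576 + 0.842)² · 0.9² / 0.7²
  = 11.6827 · 0.81 / 0.49
  = 19.31
Round up → n = 20.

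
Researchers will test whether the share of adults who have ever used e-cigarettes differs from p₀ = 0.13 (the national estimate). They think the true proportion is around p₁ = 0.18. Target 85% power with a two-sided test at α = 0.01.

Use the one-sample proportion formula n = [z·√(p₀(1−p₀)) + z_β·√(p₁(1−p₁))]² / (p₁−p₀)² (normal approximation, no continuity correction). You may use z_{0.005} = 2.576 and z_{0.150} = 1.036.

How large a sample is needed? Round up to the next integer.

n = [z_{α/2}·√(p₀q₀) + z_β·√(p₁q₁)]² / (p₁ − p₀)²
  = [2.576·√(0.13·0.87) + 1.036·√(0.18·0.82)]² / (0.05)²
  = [2.576·0.3363 + 1.036·0.3842]² / 0.0025
  = [1.2643]² / 0.0025
  = 639.42
Round up → n = 640.

n = 640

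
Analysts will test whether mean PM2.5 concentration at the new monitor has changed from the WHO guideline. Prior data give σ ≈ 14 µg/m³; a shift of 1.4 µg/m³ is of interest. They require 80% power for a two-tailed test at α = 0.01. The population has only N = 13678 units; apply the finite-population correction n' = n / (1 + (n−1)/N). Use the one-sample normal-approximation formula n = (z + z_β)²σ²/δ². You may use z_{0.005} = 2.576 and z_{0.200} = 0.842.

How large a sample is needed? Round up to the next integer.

n = 1077

n = (z_{α/2} + z_β)² · σ² / δ²
  = (2.576 + 0.842)² · 14² / 1.4²
  = 11.6827 · 196 / 1.96
  = 1168.27
Finite-population correction (N = 13678): 1168.27 / (1 + (1168.27 − 1)/13678) = 1076.41.
Round up → n = 1077.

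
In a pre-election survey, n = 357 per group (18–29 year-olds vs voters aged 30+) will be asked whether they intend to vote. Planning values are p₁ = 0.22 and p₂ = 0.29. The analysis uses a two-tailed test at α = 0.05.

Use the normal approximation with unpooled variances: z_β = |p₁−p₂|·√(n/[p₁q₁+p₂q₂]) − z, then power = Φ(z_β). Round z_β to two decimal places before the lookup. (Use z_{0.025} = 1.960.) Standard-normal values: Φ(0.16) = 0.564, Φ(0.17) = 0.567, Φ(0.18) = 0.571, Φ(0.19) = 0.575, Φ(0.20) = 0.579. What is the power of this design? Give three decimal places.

Power ≈ 0.575

z_β = |p₁−p₂|·√(n/[p₁q₁+p₂q₂]) − z_{α/2}
    = 0.07 · √(357/0.3775) − 1.960
    = 0.07 · 30.7522 − 1.960
    = 2.1527 − 1.960 = 0.1927 → 0.19
Power = Φ(0.19) = 0.575.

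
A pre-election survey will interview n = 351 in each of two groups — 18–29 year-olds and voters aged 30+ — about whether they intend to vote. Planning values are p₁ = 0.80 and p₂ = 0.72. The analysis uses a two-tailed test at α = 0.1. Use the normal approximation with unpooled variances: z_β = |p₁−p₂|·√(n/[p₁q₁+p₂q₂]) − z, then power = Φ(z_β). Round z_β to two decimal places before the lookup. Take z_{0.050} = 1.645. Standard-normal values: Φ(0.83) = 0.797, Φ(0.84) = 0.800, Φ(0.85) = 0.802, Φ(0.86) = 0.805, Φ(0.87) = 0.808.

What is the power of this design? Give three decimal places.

z_β = |p₁−p₂|·√(n/[p₁q₁+p₂q₂]) − z_{α/2}
    = 0.08 · √(351/0.3616) − 1.645
    = 0.08 · 31.1558 − 1.645
    = 2.4925 − 1.645 = 0.8475 → 0.85
Power = Φ(0.85) = 0.802.

Power ≈ 0.802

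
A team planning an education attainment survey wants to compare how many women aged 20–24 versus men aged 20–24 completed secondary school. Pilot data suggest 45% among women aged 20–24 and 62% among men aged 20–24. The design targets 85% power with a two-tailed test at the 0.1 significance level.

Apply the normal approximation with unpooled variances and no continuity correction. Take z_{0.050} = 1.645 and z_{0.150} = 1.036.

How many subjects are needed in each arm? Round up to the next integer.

n = (z_{α/2} + z_β)² · [p₁(1−p₁) + p₂(1−p₂)] / (p₁ − p₂)²
  = (1.645 + 1.036)² · (0.45·0.55 + 0.62·0.38) / (-0.17)²
  = (2.681)² · (0.2475 + 0.2356) / 0.0289
  = 7.1878 · 0.4831 / 0.0289
  = 120.15
Round up → n = 121 per group.

n = 121 per group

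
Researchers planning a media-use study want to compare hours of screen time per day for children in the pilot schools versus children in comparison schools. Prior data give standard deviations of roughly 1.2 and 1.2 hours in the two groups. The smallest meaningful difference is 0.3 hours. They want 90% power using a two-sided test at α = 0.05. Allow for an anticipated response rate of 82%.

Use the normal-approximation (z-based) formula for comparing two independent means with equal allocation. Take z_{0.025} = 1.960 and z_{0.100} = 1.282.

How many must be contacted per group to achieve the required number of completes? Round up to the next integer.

n = 411 per group

n = (z_{α/2} + z_β)² · (σ₁² + σ₂²) / δ²
  = (1.960 + 1.282)² · (1.2² + 1.2² = 2.88) / 0.3²
  = 10.5106 · 2.88 / 0.09
  = 336.34
Adjust for 82% response: 336.34 / 0.82 = 410.17.
Round up → n = 411 per group.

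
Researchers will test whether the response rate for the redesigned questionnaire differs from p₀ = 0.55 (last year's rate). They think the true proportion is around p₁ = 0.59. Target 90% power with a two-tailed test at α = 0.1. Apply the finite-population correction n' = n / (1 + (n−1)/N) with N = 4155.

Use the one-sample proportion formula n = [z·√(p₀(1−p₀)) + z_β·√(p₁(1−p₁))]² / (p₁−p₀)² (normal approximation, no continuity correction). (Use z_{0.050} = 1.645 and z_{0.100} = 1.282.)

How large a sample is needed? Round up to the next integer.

n = 998

n = [z_{α/2}·√(p₀q₀) + z_β·√(p₁q₁)]² / (p₁ − p₀)²
  = [1.645·√(0.55·0.45) + 1.282·√(0.59·0.41)]² / (0.04)²
  = [1.645·0.4975 + 1.282·0.4918]² / 0.0016
  = [1.4489]² / 0.0016
  = 1312.08
Finite-population correction (N = 4155): 1312.08 / (1 + (1312.08 − 1)/4155) = 997.37.
Round up → n = 998.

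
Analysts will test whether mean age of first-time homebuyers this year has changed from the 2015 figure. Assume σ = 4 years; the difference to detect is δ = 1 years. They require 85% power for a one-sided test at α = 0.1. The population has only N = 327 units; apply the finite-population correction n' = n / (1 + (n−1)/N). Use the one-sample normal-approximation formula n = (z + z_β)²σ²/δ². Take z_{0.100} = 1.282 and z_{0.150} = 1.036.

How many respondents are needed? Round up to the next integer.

n = (z_α + z_β)² · σ² / δ²
  = (1.282 + 1.036)² · 4² / 1²
  = 5.3731 · 16 / 1
  = 85.97
Finite-population correction (N = 327): 85.97 / (1 + (85.97 − 1)/327) = 68.24.
Round up → n = 69.

n = 69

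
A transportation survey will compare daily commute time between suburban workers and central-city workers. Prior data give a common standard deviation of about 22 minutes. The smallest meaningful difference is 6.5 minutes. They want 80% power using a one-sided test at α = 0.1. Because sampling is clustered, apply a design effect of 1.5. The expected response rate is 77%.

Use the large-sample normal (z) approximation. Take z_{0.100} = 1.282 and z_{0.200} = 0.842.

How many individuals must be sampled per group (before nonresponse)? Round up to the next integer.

n = (z_α + z_β)² · (σ₁² + σ₂²) / δ²
  = (1.282 + 0.842)² · (2·22² = 968) / 6.5²
  = 4.5114 · 968 / 42.25
  = 103.36
Design effect: 1.5 × 103.36 = 155.04.
Adjust for 77% response: 155.04 / 0.77 = 201.35.
Round up → n = 202 per group.

n = 202 per group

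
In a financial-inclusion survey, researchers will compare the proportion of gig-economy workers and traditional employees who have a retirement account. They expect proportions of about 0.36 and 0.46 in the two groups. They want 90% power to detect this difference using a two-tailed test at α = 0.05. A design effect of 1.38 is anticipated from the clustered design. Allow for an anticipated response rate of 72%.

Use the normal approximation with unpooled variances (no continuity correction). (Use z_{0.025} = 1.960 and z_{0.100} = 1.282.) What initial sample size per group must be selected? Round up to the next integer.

n = (z_{α/2} + z_β)² · [p₁(1−p₁) + p₂(1−p₂)] / (p₁ − p₂)²
  = (1.960 + 1.282)² · (0.36·0.64 + 0.46·0.54) / (-0.10)²
  = (3.242)² · (0.2304 + 0.2484) / 0.0100
  = 10.5106 · 0.4788 / 0.0100
  = 503.25
Design effect: 1.38 × 503.25 = 694.48.
Adjust for 72% response: 694.48 / 0.72 = 964.55.
Round up → n = 965 per group.

n = 965 per group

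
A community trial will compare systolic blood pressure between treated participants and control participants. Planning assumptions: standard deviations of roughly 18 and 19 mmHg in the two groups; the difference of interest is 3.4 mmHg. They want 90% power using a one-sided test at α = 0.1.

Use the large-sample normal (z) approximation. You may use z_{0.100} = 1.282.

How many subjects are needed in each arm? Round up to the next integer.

n = 390 per group

n = (z_α + z_β)² · (σ₁² + σ₂²) / δ²
  = (1.282 + 1.282)² · (18² + 19² = 685) / 3.4²
  = 6.5741 · 685 / 11.56
  = 389.55
Round up → n = 390 per group.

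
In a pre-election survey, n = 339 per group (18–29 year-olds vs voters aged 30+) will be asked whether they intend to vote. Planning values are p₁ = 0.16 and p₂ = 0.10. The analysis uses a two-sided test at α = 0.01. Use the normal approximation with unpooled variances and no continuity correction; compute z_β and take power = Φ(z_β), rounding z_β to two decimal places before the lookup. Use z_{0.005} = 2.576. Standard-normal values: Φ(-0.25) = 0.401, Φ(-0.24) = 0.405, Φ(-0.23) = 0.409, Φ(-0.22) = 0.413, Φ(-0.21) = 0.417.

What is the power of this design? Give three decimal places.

Power ≈ 0.405

z_β = |p₁−p₂|·√(n/[p₁q₁+p₂q₂]) − z_{α/2}
    = 0.06 · √(339/0.2244) − 2.576
    = 0.06 · 38.8677 − 2.576
    = 2.3321 − 2.576 = -0.2439 → -0.24
Power = Φ(-0.24) = 0.405.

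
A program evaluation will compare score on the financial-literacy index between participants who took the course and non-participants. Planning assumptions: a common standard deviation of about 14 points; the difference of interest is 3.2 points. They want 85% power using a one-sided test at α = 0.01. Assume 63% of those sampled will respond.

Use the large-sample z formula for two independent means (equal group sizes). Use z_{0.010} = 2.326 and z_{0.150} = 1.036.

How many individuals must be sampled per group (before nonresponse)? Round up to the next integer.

n = (z_α + z_β)² · (σ₁² + σ₂²) / δ²
  = (2.326 + 1.036)² · (2·14² = 392) / 3.2²
  = 11.3030 · 392 / 10.24
  = 432.69
Adjust for 63% response: 432.69 / 0.63 = 686.82.
Round up → n = 687 per group.

n = 687 per group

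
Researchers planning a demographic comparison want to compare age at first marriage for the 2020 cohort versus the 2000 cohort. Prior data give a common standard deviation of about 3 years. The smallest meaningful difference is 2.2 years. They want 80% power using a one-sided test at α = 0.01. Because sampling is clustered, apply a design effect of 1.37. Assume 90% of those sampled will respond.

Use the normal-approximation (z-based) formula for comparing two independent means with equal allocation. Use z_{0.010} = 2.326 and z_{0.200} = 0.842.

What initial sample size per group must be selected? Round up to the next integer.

n = (z_α + z_β)² · (σ₁² + σ₂²) / δ²
  = (2.326 + 0.842)² · (2·3² = 18) / 2.2²
  = 10.0362 · 18 / 4.84
  = 37.32
Design effect: 1.37 × 37.32 = 51.13.
Adjust for 90% response: 51.13 / 0.90 = 56.82.
Round up → n = 57 per group.

n = 57 per group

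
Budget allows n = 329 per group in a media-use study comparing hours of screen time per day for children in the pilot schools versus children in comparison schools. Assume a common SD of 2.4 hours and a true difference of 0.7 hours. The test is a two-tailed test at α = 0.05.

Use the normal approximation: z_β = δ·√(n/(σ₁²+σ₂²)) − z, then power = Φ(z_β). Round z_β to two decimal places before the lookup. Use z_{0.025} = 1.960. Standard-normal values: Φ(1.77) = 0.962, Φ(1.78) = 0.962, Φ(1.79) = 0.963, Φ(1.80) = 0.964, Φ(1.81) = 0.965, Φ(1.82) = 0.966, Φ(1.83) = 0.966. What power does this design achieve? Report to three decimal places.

z_β = δ·√(n/(σ₁²+σ₂²)) − z_{α/2}
    = 0.7 · √(329/11.52) − 1.960
    = 0.7 · 5.34406 − 1.960
    = 3.7408 − 1.960 = 1.7808 → 1.78
Power = Φ(1.78) = 0.962.

Power ≈ 0.962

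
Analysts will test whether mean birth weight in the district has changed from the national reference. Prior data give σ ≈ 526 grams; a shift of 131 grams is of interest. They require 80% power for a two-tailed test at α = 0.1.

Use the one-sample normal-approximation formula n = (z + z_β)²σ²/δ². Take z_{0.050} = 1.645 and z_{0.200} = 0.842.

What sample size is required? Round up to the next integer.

n = (z_{α/2} + z_β)² · σ² / δ²
  = (1.645 + 0.842)² · 526² / 131²
  = 6.1852 · 276676 / 17161
  = 99.72
Round up → n = 100.

n = 100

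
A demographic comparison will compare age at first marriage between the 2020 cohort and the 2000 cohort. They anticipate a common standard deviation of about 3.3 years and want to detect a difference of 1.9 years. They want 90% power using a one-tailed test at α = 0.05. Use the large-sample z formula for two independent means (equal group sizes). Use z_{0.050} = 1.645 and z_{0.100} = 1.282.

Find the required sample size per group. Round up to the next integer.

n = 52 per group

n = (z_α + z_β)² · (σ₁² + σ₂²) / δ²
  = (1.645 + 1.282)² · (2·3.3² = 21.78) / 1.9²
  = 8.5673 · 21.78 / 3.61
  = 51.69
Round up → n = 52 per group.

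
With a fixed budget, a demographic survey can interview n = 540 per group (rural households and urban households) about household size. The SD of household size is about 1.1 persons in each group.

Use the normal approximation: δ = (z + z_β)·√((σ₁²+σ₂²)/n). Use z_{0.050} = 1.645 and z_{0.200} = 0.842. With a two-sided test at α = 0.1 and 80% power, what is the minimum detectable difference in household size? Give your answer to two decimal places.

Minimum detectable difference ≈ 0.17 persons

δ = (z_{α/2} + z_β) · √((σ₁²+σ₂²)/n)
  = (1.645 + 0.842) · √(2.42/540)
  = 2.487 · √0.00448
  = 2.487 · 0.0669
  = 0.1665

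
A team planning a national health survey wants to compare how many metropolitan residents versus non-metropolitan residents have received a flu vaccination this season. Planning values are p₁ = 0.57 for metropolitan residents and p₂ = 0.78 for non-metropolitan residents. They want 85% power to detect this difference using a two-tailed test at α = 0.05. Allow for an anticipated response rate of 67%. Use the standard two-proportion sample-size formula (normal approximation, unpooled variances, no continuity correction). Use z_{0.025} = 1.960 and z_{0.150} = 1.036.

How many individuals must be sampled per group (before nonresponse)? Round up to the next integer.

n = (z_{α/2} + z_β)² · [p₁(1−p₁) + p₂(1−p₂)] / (p₁ − p₂)²
  = (1.960 + 1.036)² · (0.57·0.43 + 0.78·0.22) / (-0.21)²
  = (2.996)² · (0.2451 + 0.1716) / 0.0441
  = 8.9760 · 0.4167 / 0.0441
  = 84.81
Adjust for 67% response: 84.81 / 0.67 = 126.59.
Round up → n = 127 per group.

n = 127 per group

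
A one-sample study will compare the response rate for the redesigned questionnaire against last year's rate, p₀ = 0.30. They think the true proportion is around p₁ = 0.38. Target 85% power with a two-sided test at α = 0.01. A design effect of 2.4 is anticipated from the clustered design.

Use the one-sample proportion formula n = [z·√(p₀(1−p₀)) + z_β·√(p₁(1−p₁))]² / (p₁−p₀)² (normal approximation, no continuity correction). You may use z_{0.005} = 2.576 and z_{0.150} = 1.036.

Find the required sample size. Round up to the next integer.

n = [z_{α/2}·√(p₀q₀) + z_β·√(p₁q₁)]² / (p₁ − p₀)²
  = [2.576·√(0.30·0.70) + 1.036·√(0.38·0.62)]² / (0.08)²
  = [2.576·0.4583 + 1.036·0.4854]² / 0.0064
  = [1.6833]² / 0.0064
  = 442.75
Design effect: 2.4 × 442.75 = 1062.60.
Round up → n = 1063.

n = 1063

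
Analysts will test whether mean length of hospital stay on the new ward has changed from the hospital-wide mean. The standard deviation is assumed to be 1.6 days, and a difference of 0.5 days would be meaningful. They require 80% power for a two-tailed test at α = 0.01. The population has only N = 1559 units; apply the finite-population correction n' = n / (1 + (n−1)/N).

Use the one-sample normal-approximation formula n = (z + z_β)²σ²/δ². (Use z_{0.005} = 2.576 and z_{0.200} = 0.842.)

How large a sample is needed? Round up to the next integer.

n = (z_{α/2} + z_β)² · σ² / δ²
  = (2.576 + 0.842)² · 1.6² / 0.5²
  = 11.6827 · 2.56 / 0.25
  = 119.63
Finite-population correction (N = 1559): 119.63 / (1 + (119.63 − 1)/1559) = 111.17.
Round up → n = 112.

n = 112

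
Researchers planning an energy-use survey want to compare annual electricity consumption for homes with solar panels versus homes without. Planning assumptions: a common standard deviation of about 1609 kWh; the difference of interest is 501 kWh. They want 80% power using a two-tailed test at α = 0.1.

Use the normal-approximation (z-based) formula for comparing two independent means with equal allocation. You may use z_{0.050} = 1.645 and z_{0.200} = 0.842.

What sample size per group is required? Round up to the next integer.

n = (z_{α/2} + z_β)² · (σ₁² + σ₂²) / δ²
  = (1.645 + 0.842)² · (2·1609² = 5177762) / 501²
  = 6.1852 · 5177762 / 251001
  = 127.59
Round up → n = 128 per group.

n = 128 per group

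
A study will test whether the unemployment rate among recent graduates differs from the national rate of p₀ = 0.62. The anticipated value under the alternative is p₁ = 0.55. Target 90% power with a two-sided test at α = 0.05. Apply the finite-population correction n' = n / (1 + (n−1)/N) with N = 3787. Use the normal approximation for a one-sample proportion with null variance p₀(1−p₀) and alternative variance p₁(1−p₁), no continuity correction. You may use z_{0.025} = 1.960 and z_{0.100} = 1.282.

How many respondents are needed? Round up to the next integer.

n = [z_{α/2}·√(p₀q₀) + z_β·√(p₁q₁)]² / (p₁ − p₀)²
  = [1.960·√(0.62·0.38) + 1.282·√(0.55·0.45)]² / (-0.07)²
  = [1.960·0.4854 + 1.282·0.4975]² / 0.0049
  = [1.5891]² / 0.0049
  = 515.38
Finite-population correction (N = 3787): 515.38 / (1 + (515.38 − 1)/3787) = 453.75.
Round up → n = 454.

n = 454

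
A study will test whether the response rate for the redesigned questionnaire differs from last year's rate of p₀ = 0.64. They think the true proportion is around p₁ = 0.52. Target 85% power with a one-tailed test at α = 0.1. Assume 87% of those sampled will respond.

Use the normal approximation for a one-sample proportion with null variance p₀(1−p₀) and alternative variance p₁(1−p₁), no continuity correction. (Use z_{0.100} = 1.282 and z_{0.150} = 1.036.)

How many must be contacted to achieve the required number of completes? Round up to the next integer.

n = [z_α·√(p₀q₀) + z_β·√(p₁q₁)]² / (p₁ − p₀)²
  = [1.282·√(0.64·0.36) + 1.036·√(0.52·0.48)]² / (-0.12)²
  = [1.282·0.4800 + 1.036·0.4996]² / 0.0144
  = [1.1329]² / 0.0144
  = 89.14
Adjust for 87% response: 89.14 / 0.87 = 102.46.
Round up → n = 103.

n = 103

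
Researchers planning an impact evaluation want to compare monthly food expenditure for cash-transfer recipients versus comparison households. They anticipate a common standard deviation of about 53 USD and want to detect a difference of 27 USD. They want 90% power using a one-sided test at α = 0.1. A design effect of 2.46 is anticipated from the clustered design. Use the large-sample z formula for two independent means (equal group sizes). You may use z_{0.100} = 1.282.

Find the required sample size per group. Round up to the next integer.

n = 125 per group

n = (z_α + z_β)² · (σ₁² + σ₂²) / δ²
  = (1.282 + 1.282)² · (2·53² = 5618) / 27²
  = 6.5741 · 5618 / 729
  = 50.66
Design effect: 2.46 × 50.66 = 124.63.
Round up → n = 125 per group.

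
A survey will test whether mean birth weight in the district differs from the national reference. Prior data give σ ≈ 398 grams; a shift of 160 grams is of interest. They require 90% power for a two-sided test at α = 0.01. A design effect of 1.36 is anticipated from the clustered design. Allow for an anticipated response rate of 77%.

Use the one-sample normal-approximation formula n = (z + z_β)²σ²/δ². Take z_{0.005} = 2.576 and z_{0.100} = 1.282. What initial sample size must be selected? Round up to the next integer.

n = (z_{α/2} + z_β)² · σ² / δ²
  = (2.576 + 1.282)² · 398² / 160²
  = 14.8842 · 158404 / 25600
  = 92.10
Design effect: 1.36 × 92.10 = 125.25.
Adjust for 77% response: 125.25 / 0.77 = 162.67.
Round up → n = 163.

n = 163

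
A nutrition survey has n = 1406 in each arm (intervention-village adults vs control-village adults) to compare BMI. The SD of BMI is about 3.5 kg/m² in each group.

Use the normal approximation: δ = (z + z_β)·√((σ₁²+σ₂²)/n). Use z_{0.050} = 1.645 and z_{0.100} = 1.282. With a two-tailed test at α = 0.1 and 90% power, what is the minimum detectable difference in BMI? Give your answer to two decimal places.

Minimum detectable difference ≈ 0.39 kg/m²

δ = (z_{α/2} + z_β) · √((σ₁²+σ₂²)/n)
  = (1.645 + 1.282) · √(24.5/1406)
  = 2.927 · √0.01743
  = 2.927 · 0.1320
  = 0.3864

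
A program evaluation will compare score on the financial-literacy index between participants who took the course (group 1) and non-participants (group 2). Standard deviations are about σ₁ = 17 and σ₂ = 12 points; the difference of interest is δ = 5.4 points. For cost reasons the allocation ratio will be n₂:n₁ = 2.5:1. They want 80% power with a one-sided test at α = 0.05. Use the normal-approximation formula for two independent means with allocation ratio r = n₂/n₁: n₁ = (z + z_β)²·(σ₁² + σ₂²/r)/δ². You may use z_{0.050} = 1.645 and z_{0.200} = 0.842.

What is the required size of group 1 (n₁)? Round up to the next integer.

n₁ = 74

n₁ = (z_α + z_β)² · (σ₁² + σ₂²/r) / δ²
   = (1.645 + 0.842)² · (17² + 12²/2.5) / 5.4²
   = 6.1852 · (289 + 57.6) / 29.16
   = 6.1852 · 346.6 / 29.16
   = 73.52
Round up → n₁ = 74; n₂ = r·n₁ = 2.5 × 74 = 185.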